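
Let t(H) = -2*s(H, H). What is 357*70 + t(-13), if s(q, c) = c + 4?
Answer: 25008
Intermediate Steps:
s(q, c) = 4 + c
t(H) = -8 - 2*H (t(H) = -2*(4 + H) = -8 - 2*H)
357*70 + t(-13) = 357*70 + (-8 - 2*(-13)) = 24990 + (-8 + 26) = 24990 + 18 = 25008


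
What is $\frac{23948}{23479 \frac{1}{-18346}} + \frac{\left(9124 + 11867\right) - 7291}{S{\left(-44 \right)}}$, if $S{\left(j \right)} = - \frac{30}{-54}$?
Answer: $\frac{139642132}{23479} \approx 5947.5$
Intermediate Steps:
$S{\left(j \right)} = \frac{5}{9}$ ($S{\left(j \right)} = \left(-30\right) \left(- \frac{1}{54}\right) = \frac{5}{9}$)
$\frac{23948}{23479 \frac{1}{-18346}} + \frac{\left(9124 + 11867\right) - 7291}{S{\left(-44 \right)}} = \frac{23948}{23479 \frac{1}{-18346}} + \frac{\left(9124 + 11867\right) - 7291}{\frac{5}{9}} = \frac{23948}{23479 \left(- \frac{1}{18346}\right)} + \left(20991 - 7291\right) \frac{9}{5} = \frac{23948}{- \frac{23479}{18346}} + 13700 \cdot \frac{9}{5} = 23948 \left(- \frac{18346}{23479}\right) + 24660 = - \frac{439350008}{23479} + 24660 = \frac{139642132}{23479}$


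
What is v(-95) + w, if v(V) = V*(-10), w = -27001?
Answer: -26051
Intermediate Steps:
v(V) = -10*V
v(-95) + w = -10*(-95) - 27001 = 950 - 27001 = -26051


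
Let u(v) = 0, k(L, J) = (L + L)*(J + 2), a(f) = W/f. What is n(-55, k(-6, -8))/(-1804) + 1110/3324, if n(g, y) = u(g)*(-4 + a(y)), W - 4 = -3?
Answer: 185/554 ≈ 0.33393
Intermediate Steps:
W = 1 (W = 4 - 3 = 1)
a(f) = 1/f
k(L, J) = 2*L*(2 + J) (k(L, J) = (2*L)*(2 + J) = 2*L*(2 + J))
n(g, y) = 0 (n(g, y) = 0*(-4 + 1/y) = 0)
n(-55, k(-6, -8))/(-1804) + 1110/3324 = 0/(-1804) + 1110/3324 = 0*(-1/1804) + 1110*(1/3324) = 0 + 185/554 = 185/554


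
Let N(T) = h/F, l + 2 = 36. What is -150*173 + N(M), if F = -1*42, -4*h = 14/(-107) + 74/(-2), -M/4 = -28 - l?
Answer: -466481173/17976 ≈ -25950.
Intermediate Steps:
l = 34 (l = -2 + 36 = 34)
M = 248 (M = -4*(-28 - 1*34) = -4*(-28 - 34) = -4*(-62) = 248)
h = 3973/428 (h = -(14/(-107) + 74/(-2))/4 = -(14*(-1/107) + 74*(-1/2))/4 = -(-14/107 - 37)/4 = -1/4*(-3973/107) = 3973/428 ≈ 9.2827)
F = -42
N(T) = -3973/17976 (N(T) = (3973/428)/(-42) = (3973/428)*(-1/42) = -3973/17976)
-150*173 + N(M) = -150*173 - 3973/17976 = -25950 - 3973/17976 = -466481173/17976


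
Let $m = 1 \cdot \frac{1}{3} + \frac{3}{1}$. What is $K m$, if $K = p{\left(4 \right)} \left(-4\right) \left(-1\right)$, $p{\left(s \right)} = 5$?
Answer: $\frac{200}{3} \approx 66.667$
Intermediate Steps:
$m = \frac{10}{3}$ ($m = 1 \cdot \frac{1}{3} + 3 \cdot 1 = \frac{1}{3} + 3 = \frac{10}{3} \approx 3.3333$)
$K = 20$ ($K = 5 \left(-4\right) \left(-1\right) = \left(-20\right) \left(-1\right) = 20$)
$K m = 20 \cdot \frac{10}{3} = \frac{200}{3}$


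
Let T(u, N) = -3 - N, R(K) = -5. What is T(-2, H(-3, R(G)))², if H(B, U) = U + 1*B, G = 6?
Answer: 25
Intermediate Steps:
H(B, U) = B + U (H(B, U) = U + B = B + U)
T(-2, H(-3, R(G)))² = (-3 - (-3 - 5))² = (-3 - 1*(-8))² = (-3 + 8)² = 5² = 25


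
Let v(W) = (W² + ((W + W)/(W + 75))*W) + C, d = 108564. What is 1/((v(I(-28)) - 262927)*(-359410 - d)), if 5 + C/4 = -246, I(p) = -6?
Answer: 23/2840396739414 ≈ 8.0975e-12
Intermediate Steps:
C = -1004 (C = -20 + 4*(-246) = -20 - 984 = -1004)
v(W) = -1004 + W² + 2*W²/(75 + W) (v(W) = (W² + ((W + W)/(W + 75))*W) - 1004 = (W² + ((2*W)/(75 + W))*W) - 1004 = (W² + (2*W/(75 + W))*W) - 1004 = (W² + 2*W²/(75 + W)) - 1004 = -1004 + W² + 2*W²/(75 + W))
1/((v(I(-28)) - 262927)*(-359410 - d)) = 1/(((-75300 + (-6)³ - 1004*(-6) + 77*(-6)²)/(75 - 6) - 262927)*(-359410 - 1*108564)) = 1/(((-75300 - 216 + 6024 + 77*36)/69 - 262927)*(-359410 - 108564)) = 1/((-75300 - 216 + 6024 + 2772)/69 - 262927*(-467974)) = -1/467974/((1/69)*(-66720) - 262927) = -1/467974/(-22240/23 - 262927) = -1/467974/(-6069561/23) = -23/6069561*(-1/467974) = 23/2840396739414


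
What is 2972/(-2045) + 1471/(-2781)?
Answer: -11273327/5687145 ≈ -1.9822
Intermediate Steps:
2972/(-2045) + 1471/(-2781) = 2972*(-1/2045) + 1471*(-1/2781) = -2972/2045 - 1471/2781 = -11273327/5687145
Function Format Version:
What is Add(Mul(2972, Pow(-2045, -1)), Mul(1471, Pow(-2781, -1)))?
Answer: Rational(-11273327, 5687145) ≈ -1.9822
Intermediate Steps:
Add(Mul(2972, Pow(-2045, -1)), Mul(1471, Pow(-2781, -1))) = Add(Mul(2972, Rational(-1, 2045)), Mul(1471, Rational(-1, 2781))) = Add(Rational(-2972, 2045), Rational(-1471, 2781)) = Rational(-11273327, 5687145)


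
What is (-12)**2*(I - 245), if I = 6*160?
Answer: 102960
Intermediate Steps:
I = 960
(-12)**2*(I - 245) = (-12)**2*(960 - 245) = 144*715 = 102960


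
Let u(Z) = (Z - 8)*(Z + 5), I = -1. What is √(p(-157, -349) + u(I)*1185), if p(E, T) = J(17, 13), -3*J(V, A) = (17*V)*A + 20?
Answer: I*√43919 ≈ 209.57*I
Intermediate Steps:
u(Z) = (-8 + Z)*(5 + Z)
J(V, A) = -20/3 - 17*A*V/3 (J(V, A) = -((17*V)*A + 20)/3 = -(17*A*V + 20)/3 = -(20 + 17*A*V)/3 = -20/3 - 17*A*V/3)
p(E, T) = -1259 (p(E, T) = -20/3 - 17/3*13*17 = -20/3 - 3757/3 = -1259)
√(p(-157, -349) + u(I)*1185) = √(-1259 + (-40 + (-1)² - 3*(-1))*1185) = √(-1259 + (-40 + 1 + 3)*1185) = √(-1259 - 36*1185) = √(-1259 - 42660) = √(-43919) = I*√43919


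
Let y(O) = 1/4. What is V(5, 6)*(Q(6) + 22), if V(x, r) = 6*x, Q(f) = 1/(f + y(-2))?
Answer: 3324/5 ≈ 664.80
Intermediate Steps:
y(O) = 1/4
Q(f) = 1/(1/4 + f) (Q(f) = 1/(f + 1/4) = 1/(1/4 + f))
V(5, 6)*(Q(6) + 22) = (6*5)*(4/(1 + 4*6) + 22) = 30*(4/(1 + 24) + 22) = 30*(4/25 + 22) = 30*(554/25) = 3324/5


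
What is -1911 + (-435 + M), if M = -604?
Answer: -2950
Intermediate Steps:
-1911 + (-435 + M) = -1911 + (-435 - 604) = -1911 - 1039 = -2950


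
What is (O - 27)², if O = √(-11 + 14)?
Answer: (27 - √3)² ≈ 638.47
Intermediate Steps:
O = √3 ≈ 1.7320
(O - 27)² = (√3 - 27)² = (-27 + √3)²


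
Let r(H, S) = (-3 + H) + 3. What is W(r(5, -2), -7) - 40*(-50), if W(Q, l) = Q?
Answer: 2005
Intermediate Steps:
r(H, S) = H
W(r(5, -2), -7) - 40*(-50) = 5 - 40*(-50) = 5 + 2000 = 2005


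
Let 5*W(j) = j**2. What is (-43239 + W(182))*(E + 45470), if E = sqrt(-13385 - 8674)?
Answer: -1664847674 - 549213*I*sqrt(2451)/5 ≈ -1.6648e+9 - 5.438e+6*I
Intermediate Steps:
W(j) = j**2/5
E = 3*I*sqrt(2451) (E = sqrt(-22059) = 3*I*sqrt(2451) ≈ 148.52*I)
(-43239 + W(182))*(E + 45470) = (-43239 + (1/5)*182**2)*(3*I*sqrt(2451) + 45470) = (-43239 + (1/5)*33124)*(45470 + 3*I*sqrt(2451)) = (-43239 + 33124/5)*(45470 + 3*I*sqrt(2451)) = -183071*(45470 + 3*I*sqrt(2451))/5 = -1664847674 - 549213*I*sqrt(2451)/5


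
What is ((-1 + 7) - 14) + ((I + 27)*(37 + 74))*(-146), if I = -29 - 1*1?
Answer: 48610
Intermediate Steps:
I = -30 (I = -29 - 1 = -30)
((-1 + 7) - 14) + ((I + 27)*(37 + 74))*(-146) = ((-1 + 7) - 14) + ((-30 + 27)*(37 + 74))*(-146) = (6 - 14) - 3*111*(-146) = -8 - 333*(-146) = -8 + 48618 = 48610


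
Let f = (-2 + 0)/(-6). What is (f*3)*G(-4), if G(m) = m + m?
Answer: -8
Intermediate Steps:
G(m) = 2*m
f = 1/3 (f = -2*(-1/6) = 1/3 ≈ 0.33333)
(f*3)*G(-4) = ((1/3)*3)*(2*(-4)) = 1*(-8) = -8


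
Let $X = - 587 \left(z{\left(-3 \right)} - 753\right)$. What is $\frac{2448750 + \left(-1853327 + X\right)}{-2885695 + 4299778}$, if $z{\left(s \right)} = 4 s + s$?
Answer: $\frac{1046239}{1414083} \approx 0.73987$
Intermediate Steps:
$z{\left(s \right)} = 5 s$
$X = 450816$ ($X = - 587 \left(5 \left(-3\right) - 753\right) = - 587 \left(-15 - 753\right) = \left(-587\right) \left(-768\right) = 450816$)
$\frac{2448750 + \left(-1853327 + X\right)}{-2885695 + 4299778} = \frac{2448750 + \left(-1853327 + 450816\right)}{-2885695 + 4299778} = \frac{2448750 - 1402511}{1414083} = 1046239 \cdot \frac{1}{1414083} = \frac{1046239}{1414083}$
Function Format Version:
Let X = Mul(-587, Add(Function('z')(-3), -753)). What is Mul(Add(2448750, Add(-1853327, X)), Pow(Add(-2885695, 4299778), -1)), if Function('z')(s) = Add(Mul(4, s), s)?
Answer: Rational(1046239, 1414083) ≈ 0.73987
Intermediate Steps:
Function('z')(s) = Mul(5, s)
X = 450816 (X = Mul(-587, Add(Mul(5, -3), -753)) = Mul(-587, Add(-15, -753)) = Mul(-587, -768) = 450816)
Mul(Add(2448750, Add(-1853327, X)), Pow(Add(-2885695, 4299778), -1)) = Mul(Add(2448750, Add(-1853327, 450816)), Pow(Add(-2885695, 4299778), -1)) = Mul(Add(2448750, -1402511), Pow(1414083, -1)) = Mul(1046239, Rational(1, 1414083)) = Rational(1046239, 1414083)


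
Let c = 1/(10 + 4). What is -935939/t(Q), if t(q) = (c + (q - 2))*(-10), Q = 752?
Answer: 6551573/52505 ≈ 124.78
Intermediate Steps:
c = 1/14 ≈ 0.071429
t(q) = 135/7 - 10*q (t(q) = (1/14 + (q - 2))*(-10) = (1/14 + (-2 + q))*(-10) = (-27/14 + q)*(-10) = 135/7 - 10*q)
-935939/t(Q) = -935939/(135/7 - 10*752) = -935939/(135/7 - 7520) = -935939/(-52505/7) = -935939*(-7)/52505 = -1*(-6551573/52505) = 6551573/52505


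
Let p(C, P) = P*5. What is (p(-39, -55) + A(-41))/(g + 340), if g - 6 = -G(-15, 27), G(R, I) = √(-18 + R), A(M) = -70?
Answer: -119370/119749 - 345*I*√33/119749 ≈ -0.99683 - 0.01655*I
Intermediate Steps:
p(C, P) = 5*P
g = 6 - I*√33 (g = 6 - √(-18 - 15) = 6 - √(-33) = 6 - I*√33 ≈ 6.0 - 5.7446*I)
(p(-39, -55) + A(-41))/(g + 340) = (5*(-55) - 70)/((6 - I*√33) + 340) = (-275 - 70)/(346 - I*√33) = -345/(346 - I*√33)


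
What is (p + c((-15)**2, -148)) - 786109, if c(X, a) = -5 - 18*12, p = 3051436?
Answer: 2265106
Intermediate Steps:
c(X, a) = -221 (c(X, a) = -5 - 216 = -221)
(p + c((-15)**2, -148)) - 786109 = (3051436 - 221) - 786109 = 3051215 - 786109 = 2265106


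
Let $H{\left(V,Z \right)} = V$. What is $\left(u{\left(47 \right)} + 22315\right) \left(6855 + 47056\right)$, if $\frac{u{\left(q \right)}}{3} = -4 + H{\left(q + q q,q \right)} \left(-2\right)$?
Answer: $472637737$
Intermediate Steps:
$u{\left(q \right)} = -12 - 6 q - 6 q^{2}$ ($u{\left(q \right)} = 3 \left(-4 + \left(q + q q\right) \left(-2\right)\right) = 3 \left(-4 + \left(q + q^{2}\right) \left(-2\right)\right) = 3 \left(-4 - \left(2 q + 2 q^{2}\right)\right) = 3 \left(-4 - 2 q - 2 q^{2}\right) = -12 - 6 q - 6 q^{2}$)
$\left(u{\left(47 \right)} + 22315\right) \left(6855 + 47056\right) = \left(\left(-12 - 282 \left(1 + 47\right)\right) + 22315\right) \left(6855 + 47056\right) = \left(\left(-12 - 282 \cdot 48\right) + 22315\right) 53911 = \left(\left(-12 - 13536\right) + 22315\right) 53911 = \left(-13548 + 22315\right) 53911 = 8767 \cdot 53911 = 472637737$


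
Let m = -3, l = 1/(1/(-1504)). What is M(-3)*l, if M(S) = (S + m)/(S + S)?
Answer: -1504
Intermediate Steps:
l = -1504 (l = 1/(-1/1504) = -1504)
M(S) = (-3 + S)/(2*S) (M(S) = (S - 3)/(S + S) = (-3 + S)/((2*S)) = (-3 + S)*(1/(2*S)) = (-3 + S)/(2*S))
M(-3)*l = ((1/2)*(-3 - 3)/(-3))*(-1504) = ((1/2)*(-1/3)*(-6))*(-1504) = 1*(-1504) = -1504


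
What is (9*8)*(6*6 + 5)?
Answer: 2952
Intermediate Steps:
(9*8)*(6*6 + 5) = 72*(36 + 5) = 72*41 = 2952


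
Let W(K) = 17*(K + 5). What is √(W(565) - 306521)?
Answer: I*√296831 ≈ 544.82*I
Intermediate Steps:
W(K) = 85 + 17*K (W(K) = 17*(5 + K) = 85 + 17*K)
√(W(565) - 306521) = √((85 + 17*565) - 306521) = √((85 + 9605) - 306521) = √(9690 - 306521) = √(-296831) = I*√296831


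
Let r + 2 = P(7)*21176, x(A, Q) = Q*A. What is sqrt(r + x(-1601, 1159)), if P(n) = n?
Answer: I*sqrt(1707329) ≈ 1306.6*I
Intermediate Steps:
x(A, Q) = A*Q
r = 148230 (r = -2 + 7*21176 = -2 + 148232 = 148230)
sqrt(r + x(-1601, 1159)) = sqrt(148230 - 1601*1159) = sqrt(148230 - 1855559) = sqrt(-1707329) = I*sqrt(1707329)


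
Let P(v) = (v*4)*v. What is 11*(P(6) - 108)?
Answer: 396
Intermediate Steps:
P(v) = 4*v² (P(v) = (4*v)*v = 4*v²)
11*(P(6) - 108) = 11*(4*6² - 108) = 11*(4*36 - 108) = 11*(144 - 108) = 11*36 = 396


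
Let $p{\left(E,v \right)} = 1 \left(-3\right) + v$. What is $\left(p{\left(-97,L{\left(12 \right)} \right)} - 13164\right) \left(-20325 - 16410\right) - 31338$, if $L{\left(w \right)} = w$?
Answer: $483217587$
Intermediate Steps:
$p{\left(E,v \right)} = -3 + v$
$\left(p{\left(-97,L{\left(12 \right)} \right)} - 13164\right) \left(-20325 - 16410\right) - 31338 = \left(\left(-3 + 12\right) - 13164\right) \left(-20325 - 16410\right) - 31338 = \left(9 - 13164\right) \left(-36735\right) - 31338 = \left(-13155\right) \left(-36735\right) - 31338 = 483248925 - 31338 = 483217587$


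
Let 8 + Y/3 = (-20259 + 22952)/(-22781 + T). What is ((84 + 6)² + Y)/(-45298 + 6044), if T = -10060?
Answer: -88405279/429713538 ≈ -0.20573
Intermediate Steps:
Y = -265421/10947 (Y = -24 + 3*((-20259 + 22952)/(-22781 - 10060)) = -24 + 3*(2693/(-32841)) = -24 + 3*(2693*(-1/32841)) = -24 + 3*(-2693/32841) = -24 - 2693/10947 = -265421/10947 ≈ -24.246)
((84 + 6)² + Y)/(-45298 + 6044) = ((84 + 6)² - 265421/10947)/(-45298 + 6044) = (90² - 265421/10947)/(-39254) = (8100 - 265421/10947)*(-1/39254) = (88405279/10947)*(-1/39254) = -88405279/429713538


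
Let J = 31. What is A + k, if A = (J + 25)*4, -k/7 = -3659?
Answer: 25837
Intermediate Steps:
k = 25613 (k = -7*(-3659) = 25613)
A = 224 (A = (31 + 25)*4 = 56*4 = 224)
A + k = 224 + 25613 = 25837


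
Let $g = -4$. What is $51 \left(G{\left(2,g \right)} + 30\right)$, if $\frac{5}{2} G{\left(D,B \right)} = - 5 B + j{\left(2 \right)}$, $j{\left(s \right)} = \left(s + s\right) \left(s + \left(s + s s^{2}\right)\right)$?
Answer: $\frac{14586}{5} \approx 2917.2$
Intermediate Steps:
$j{\left(s \right)} = 2 s \left(s^{3} + 2 s\right)$ ($j{\left(s \right)} = 2 s \left(s + \left(s + s^{3}\right)\right) = 2 s \left(s^{3} + 2 s\right)$)
$G{\left(D,B \right)} = \frac{96}{5} - 2 B$ ($G{\left(D,B \right)} = \frac{2 \left(- 5 B + 2 \cdot 2^{2} \left(2 + 2^{2}\right)\right)}{5} = \frac{2 \left(- 5 B + 2 \cdot 4 \left(2 + 4\right)\right)}{5} = \frac{2 \left(- 5 B + 2 \cdot 4 \cdot 6\right)}{5} = \frac{2 \left(- 5 B + 48\right)}{5} = \frac{2 \left(48 - 5 B\right)}{5} = \frac{96}{5} - 2 B$)
$51 \left(G{\left(2,g \right)} + 30\right) = 51 \left(\left(\frac{96}{5} - -8\right) + 30\right) = 51 \left(\left(\frac{96}{5} + 8\right) + 30\right) = 51 \left(\frac{136}{5} + 30\right) = 51 \cdot \frac{286}{5} = \frac{14586}{5}$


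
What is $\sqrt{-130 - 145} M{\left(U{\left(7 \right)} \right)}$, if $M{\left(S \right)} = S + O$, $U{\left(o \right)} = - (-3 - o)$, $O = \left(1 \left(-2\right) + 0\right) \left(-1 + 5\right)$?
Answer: $10 i \sqrt{11} \approx 33.166 i$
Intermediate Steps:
$O = -8$ ($O = \left(-2 + 0\right) 4 = \left(-2\right) 4 = -8$)
$U{\left(o \right)} = 3 + o$
$M{\left(S \right)} = -8 + S$ ($M{\left(S \right)} = S - 8 = -8 + S$)
$\sqrt{-130 - 145} M{\left(U{\left(7 \right)} \right)} = \sqrt{-130 - 145} \left(-8 + \left(3 + 7\right)\right) = \sqrt{-275} \left(-8 + 10\right) = 5 i \sqrt{11} \cdot 2 = 10 i \sqrt{11}$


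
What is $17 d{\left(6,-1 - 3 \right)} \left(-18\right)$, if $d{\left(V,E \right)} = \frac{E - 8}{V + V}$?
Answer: $306$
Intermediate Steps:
$d{\left(V,E \right)} = \frac{-8 + E}{2 V}$
$17 d{\left(6,-1 - 3 \right)} \left(-18\right) = 17 \frac{-8 - 4}{2 \cdot 6} \left(-18\right) = 17 \cdot \frac{1}{2} \cdot \frac{1}{6} \left(-8 - 4\right) \left(-18\right) = 17 \cdot \frac{1}{2} \cdot \frac{1}{6} \left(-12\right) \left(-18\right) = 17 \left(-1\right) \left(-18\right) = \left(-17\right) \left(-18\right) = 306$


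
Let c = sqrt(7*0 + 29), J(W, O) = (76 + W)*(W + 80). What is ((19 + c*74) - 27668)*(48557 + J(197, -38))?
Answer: -3433397522 + 9189172*sqrt(29) ≈ -3.3839e+9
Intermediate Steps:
J(W, O) = (76 + W)*(80 + W)
c = sqrt(29) (c = sqrt(0 + 29) = sqrt(29) ≈ 5.3852)
((19 + c*74) - 27668)*(48557 + J(197, -38)) = ((19 + sqrt(29)*74) - 27668)*(48557 + (6080 + 197**2 + 156*197)) = ((19 + 74*sqrt(29)) - 27668)*(48557 + (6080 + 38809 + 30732)) = (-27649 + 74*sqrt(29))*(48557 + 75621) = (-27649 + 74*sqrt(29))*124178 = -3433397522 + 9189172*sqrt(29)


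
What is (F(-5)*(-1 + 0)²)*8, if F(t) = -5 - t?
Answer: 0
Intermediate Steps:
(F(-5)*(-1 + 0)²)*8 = ((-5 - 1*(-5))*(-1 + 0)²)*8 = ((-5 + 5)*(-1)²)*8 = (0*1)*8 = 0*8 = 0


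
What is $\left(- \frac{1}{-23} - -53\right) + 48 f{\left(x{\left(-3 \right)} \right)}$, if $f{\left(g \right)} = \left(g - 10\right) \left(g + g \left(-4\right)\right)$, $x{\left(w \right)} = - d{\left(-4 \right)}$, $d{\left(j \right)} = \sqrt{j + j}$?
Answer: $\frac{27716}{23} - 2880 i \sqrt{2} \approx 1205.0 - 4072.9 i$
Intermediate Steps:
$d{\left(j \right)} = \sqrt{2} \sqrt{j}$ ($d{\left(j \right)} = \sqrt{2 j} = \sqrt{2} \sqrt{j}$)
$x{\left(w \right)} = - 2 i \sqrt{2}$ ($x{\left(w \right)} = - \sqrt{2} \sqrt{-4} = - \sqrt{2} \cdot 2 i = - 2 i \sqrt{2}$)
$f{\left(g \right)} = - 3 g \left(-10 + g\right)$ ($f{\left(g \right)} = \left(-10 + g\right) \left(g - 4 g\right) = \left(-10 + g\right) \left(- 3 g\right) = - 3 g \left(-10 + g\right)$)
$\left(- \frac{1}{-23} - -53\right) + 48 f{\left(x{\left(-3 \right)} \right)} = \left(- \frac{1}{-23} - -53\right) + 48 \cdot 3 \left(- 2 i \sqrt{2}\right) \left(10 - - 2 i \sqrt{2}\right) = \left(\left(-1\right) \left(- \frac{1}{23}\right) + 53\right) + 48 \cdot 3 \left(- 2 i \sqrt{2}\right) \left(10 + 2 i \sqrt{2}\right) = \left(\frac{1}{23} + 53\right) + 48 \left(- 6 i \sqrt{2} \left(10 + 2 i \sqrt{2}\right)\right) = \frac{1220}{23} - 288 i \sqrt{2} \left(10 + 2 i \sqrt{2}\right)$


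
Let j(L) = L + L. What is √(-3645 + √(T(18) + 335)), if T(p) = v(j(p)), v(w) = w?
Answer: √(-3645 + √371) ≈ 60.214*I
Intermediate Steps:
j(L) = 2*L
T(p) = 2*p
√(-3645 + √(T(18) + 335)) = √(-3645 + √(2*18 + 335)) = √(-3645 + √(36 + 335)) = √(-3645 + √371)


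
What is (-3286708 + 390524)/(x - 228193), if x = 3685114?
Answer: -2896184/3456921 ≈ -0.83779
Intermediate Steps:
(-3286708 + 390524)/(x - 228193) = (-3286708 + 390524)/(3685114 - 228193) = -2896184/3456921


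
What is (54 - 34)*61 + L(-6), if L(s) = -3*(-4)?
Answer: 1232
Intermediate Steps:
L(s) = 12
(54 - 34)*61 + L(-6) = (54 - 34)*61 + 12 = 20*61 + 12 = 1220 + 12 = 1232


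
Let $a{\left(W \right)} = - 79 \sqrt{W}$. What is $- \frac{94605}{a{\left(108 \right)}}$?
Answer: $\frac{31535 \sqrt{3}}{474} \approx 115.23$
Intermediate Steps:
$- \frac{94605}{a{\left(108 \right)}} = - \frac{94605}{\left(-79\right) \sqrt{108}} = - \frac{94605}{\left(-79\right) 6 \sqrt{3}} = - \frac{94605}{\left(-474\right) \sqrt{3}} = - 94605 \left(- \frac{\sqrt{3}}{1422}\right) = \frac{31535 \sqrt{3}}{474}$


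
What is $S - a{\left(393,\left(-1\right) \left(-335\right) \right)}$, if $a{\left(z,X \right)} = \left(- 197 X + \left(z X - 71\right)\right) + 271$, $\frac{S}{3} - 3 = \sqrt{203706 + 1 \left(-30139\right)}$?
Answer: $-65851 + 3 \sqrt{173567} \approx -64601.0$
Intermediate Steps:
$S = 9 + 3 \sqrt{173567}$ ($S = 9 + 3 \sqrt{203706 + 1 \left(-30139\right)} = 9 + 3 \sqrt{203706 - 30139} = 9 + 3 \sqrt{173567} \approx 1258.8$)
$a{\left(z,X \right)} = 200 - 197 X + X z$ ($a{\left(z,X \right)} = \left(- 197 X + \left(X z - 71\right)\right) + 271 = \left(- 197 X + \left(-71 + X z\right)\right) + 271 = \left(-71 - 197 X + X z\right) + 271 = 200 - 197 X + X z$)
$S - a{\left(393,\left(-1\right) \left(-335\right) \right)} = \left(9 + 3 \sqrt{173567}\right) - \left(200 - 197 \left(\left(-1\right) \left(-335\right)\right) + \left(-1\right) \left(-335\right) 393\right) = \left(9 + 3 \sqrt{173567}\right) - \left(200 - 65995 + 335 \cdot 393\right) = \left(9 + 3 \sqrt{173567}\right) - \left(200 - 65995 + 131655\right) = \left(9 + 3 \sqrt{173567}\right) - 65860 = -65851 + 3 \sqrt{173567}$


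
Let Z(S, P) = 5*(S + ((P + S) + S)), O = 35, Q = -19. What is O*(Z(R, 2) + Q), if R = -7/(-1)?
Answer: 3360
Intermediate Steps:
R = 7 (R = -7*(-1) = 7)
Z(S, P) = 5*P + 15*S (Z(S, P) = 5*(S + (P + 2*S)) = 5*(P + 3*S) = 5*P + 15*S)
O*(Z(R, 2) + Q) = 35*((5*2 + 15*7) - 19) = 35*((10 + 105) - 19) = 35*(115 - 19) = 35*96 = 3360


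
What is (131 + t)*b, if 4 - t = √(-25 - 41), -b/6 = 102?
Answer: -82620 + 612*I*√66 ≈ -82620.0 + 4971.9*I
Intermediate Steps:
b = -612 (b = -6*102 = -612)
t = 4 - I*√66 (t = 4 - √(-25 - 41) = 4 - √(-66) = 4 - I*√66 ≈ 4.0 - 8.124*I)
(131 + t)*b = (131 + (4 - I*√66))*(-612) = (135 - I*√66)*(-612) = -82620 + 612*I*√66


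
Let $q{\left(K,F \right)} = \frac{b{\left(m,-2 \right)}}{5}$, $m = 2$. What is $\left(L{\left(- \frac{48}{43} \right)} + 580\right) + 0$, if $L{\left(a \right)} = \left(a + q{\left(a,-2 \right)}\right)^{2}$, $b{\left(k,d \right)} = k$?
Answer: $\frac{26834216}{46225} \approx 580.51$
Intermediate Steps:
$q{\left(K,F \right)} = \frac{2}{5}$
$L{\left(a \right)} = \left(\frac{2}{5} + a\right)^{2}$ ($L{\left(a \right)} = \left(a + \frac{2}{5}\right)^{2} = \left(\frac{2}{5} + a\right)^{2}$)
$\left(L{\left(- \frac{48}{43} \right)} + 580\right) + 0 = \left(\frac{\left(2 + 5 \left(- \frac{48}{43}\right)\right)^{2}}{25} + 580\right) + 0 = \left(\frac{\left(2 - \frac{240}{43}\right)^{2}}{25} + 580\right) + 0 = \left(\frac{\left(- \frac{154}{43}\right)^{2}}{25} + 580\right) + 0 = \left(\frac{1}{25} \cdot \frac{23716}{1849} + 580\right) + 0 = \left(\frac{23716}{46225} + 580\right) + 0 = \frac{26834216}{46225} + 0 = \frac{26834216}{46225}$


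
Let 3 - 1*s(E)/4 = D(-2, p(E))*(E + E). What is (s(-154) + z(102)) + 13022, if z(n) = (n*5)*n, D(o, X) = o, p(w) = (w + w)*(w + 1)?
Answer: 62590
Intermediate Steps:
p(w) = 2*w*(1 + w) (p(w) = (2*w)*(1 + w) = 2*w*(1 + w))
s(E) = 12 + 16*E (s(E) = 12 - (-8)*(E + E) = 12 - (-8)*2*E = 12 - (-16)*E = 12 + 16*E)
z(n) = 5*n² (z(n) = (5*n)*n = 5*n²)
(s(-154) + z(102)) + 13022 = ((12 + 16*(-154)) + 5*102²) + 13022 = ((12 - 2464) + 5*10404) + 13022 = (-2452 + 52020) + 13022 = 49568 + 13022 = 62590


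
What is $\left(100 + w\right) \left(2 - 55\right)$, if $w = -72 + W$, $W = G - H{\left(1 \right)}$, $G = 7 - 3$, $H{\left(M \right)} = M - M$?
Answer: $-1696$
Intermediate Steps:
$H{\left(M \right)} = 0$
$G = 4$
$W = 4$ ($W = 4 - 0 = 4 + 0 = 4$)
$w = -68$ ($w = -72 + 4 = -68$)
$\left(100 + w\right) \left(2 - 55\right) = \left(100 - 68\right) \left(2 - 55\right) = 32 \left(2 - 55\right) = 32 \left(-53\right) = -1696$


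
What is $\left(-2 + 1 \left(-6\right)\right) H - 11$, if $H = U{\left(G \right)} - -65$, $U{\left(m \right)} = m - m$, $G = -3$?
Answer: $-531$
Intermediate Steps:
$U{\left(m \right)} = 0$
$H = 65$ ($H = 0 - -65 = 0 + 65 = 65$)
$\left(-2 + 1 \left(-6\right)\right) H - 11 = \left(-2 + 1 \left(-6\right)\right) 65 - 11 = \left(-2 - 6\right) 65 - 11 = \left(-8\right) 65 - 11 = -520 - 11 = -531$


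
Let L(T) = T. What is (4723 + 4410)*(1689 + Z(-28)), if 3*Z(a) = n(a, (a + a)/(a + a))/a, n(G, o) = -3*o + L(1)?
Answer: 647885887/42 ≈ 1.5426e+7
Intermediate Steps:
n(G, o) = 1 - 3*o (n(G, o) = -3*o + 1 = 1 - 3*o)
Z(a) = -2/(3*a) (Z(a) = ((1 - 3*(a + a)/(a + a))/a)/3 = ((1 - 3*2*a/(2*a))/a)/3 = ((1 - 3*2*a*1/(2*a))/a)/3 = ((1 - 3*1)/a)/3 = ((1 - 3)/a)/3 = (-2/a)/3 = -2/(3*a))
(4723 + 4410)*(1689 + Z(-28)) = (4723 + 4410)*(1689 - 2/3/(-28)) = 9133*(1689 - 2/3*(-1/28)) = 9133*(1689 + 1/42) = 9133*(70939/42) = 647885887/42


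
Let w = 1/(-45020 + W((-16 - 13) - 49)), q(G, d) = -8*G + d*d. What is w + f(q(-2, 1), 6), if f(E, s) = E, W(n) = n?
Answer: 766665/45098 ≈ 17.000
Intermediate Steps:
q(G, d) = d² - 8*G (q(G, d) = -8*G + d² = d² - 8*G)
w = -1/45098 (w = 1/(-45020 + ((-16 - 13) - 49)) = 1/(-45020 + (-29 - 49)) = 1/(-45020 - 78) = 1/(-45098) = -1/45098 ≈ -2.2174e-5)
w + f(q(-2, 1), 6) = -1/45098 + (1² - 8*(-2)) = -1/45098 + (1 + 16) = -1/45098 + 17 = 766665/45098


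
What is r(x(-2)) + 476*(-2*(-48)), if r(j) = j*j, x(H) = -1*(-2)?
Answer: 45700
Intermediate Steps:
x(H) = 2
r(j) = j²
r(x(-2)) + 476*(-2*(-48)) = 2² + 476*(-2*(-48)) = 4 + 476*96 = 4 + 45696 = 45700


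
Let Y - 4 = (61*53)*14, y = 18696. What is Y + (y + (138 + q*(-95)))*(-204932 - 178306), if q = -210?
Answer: -14863457326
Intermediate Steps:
Y = 45266 (Y = 4 + (61*53)*14 = 4 + 3233*14 = 4 + 45262 = 45266)
Y + (y + (138 + q*(-95)))*(-204932 - 178306) = 45266 + (18696 + (138 - 210*(-95)))*(-204932 - 178306) = 45266 + (18696 + (138 + 19950))*(-383238) = 45266 + (18696 + 20088)*(-383238) = 45266 + 38784*(-383238) = 45266 - 14863502592 = -14863457326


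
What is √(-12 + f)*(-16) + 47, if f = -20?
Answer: 47 - 64*I*√2 ≈ 47.0 - 90.51*I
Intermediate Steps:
√(-12 + f)*(-16) + 47 = √(-12 - 20)*(-16) + 47 = √(-32)*(-16) + 47 = (4*I*√2)*(-16) + 47 = -64*I*√2 + 47 = 47 - 64*I*√2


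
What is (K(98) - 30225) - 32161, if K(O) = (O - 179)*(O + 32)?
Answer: -72916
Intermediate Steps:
K(O) = (-179 + O)*(32 + O)
(K(98) - 30225) - 32161 = ((-5728 + 98² - 147*98) - 30225) - 32161 = ((-5728 + 9604 - 14406) - 30225) - 32161 = (-10530 - 30225) - 32161 = -40755 - 32161 = -72916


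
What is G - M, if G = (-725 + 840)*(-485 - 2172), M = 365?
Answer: -305920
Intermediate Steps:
G = -305555 (G = 115*(-2657) = -305555)
G - M = -305555 - 1*365 = -305555 - 365 = -305920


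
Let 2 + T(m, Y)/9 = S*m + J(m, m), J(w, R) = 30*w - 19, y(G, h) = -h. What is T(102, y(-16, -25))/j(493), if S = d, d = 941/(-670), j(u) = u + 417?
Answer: 623619/21775 ≈ 28.639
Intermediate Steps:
j(u) = 417 + u
d = -941/670 (d = 941*(-1/670) = -941/670 ≈ -1.4045)
S = -941/670 ≈ -1.4045
J(w, R) = -19 + 30*w
T(m, Y) = -189 + 172431*m/670 (T(m, Y) = -18 + 9*(-941*m/670 + (-19 + 30*m)) = -18 + 9*(-19 + 19159*m/670) = -18 + (-171 + 172431*m/670) = -189 + 172431*m/670)
T(102, y(-16, -25))/j(493) = (-189 + (172431/670)*102)/(417 + 493) = (-189 + 8793981/335)/910 = (8730666/335)*(1/910) = 623619/21775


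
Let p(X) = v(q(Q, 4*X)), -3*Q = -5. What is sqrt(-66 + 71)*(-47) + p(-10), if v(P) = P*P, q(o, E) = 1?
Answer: 1 - 47*sqrt(5) ≈ -104.10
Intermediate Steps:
Q = 5/3 (Q = -1/3*(-5) = 5/3 ≈ 1.6667)
v(P) = P**2
p(X) = 1 (p(X) = 1**2 = 1)
sqrt(-66 + 71)*(-47) + p(-10) = sqrt(-66 + 71)*(-47) + 1 = sqrt(5)*(-47) + 1 = -47*sqrt(5) + 1 = 1 - 47*sqrt(5)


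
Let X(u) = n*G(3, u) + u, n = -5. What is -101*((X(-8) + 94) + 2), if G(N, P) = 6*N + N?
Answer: 1717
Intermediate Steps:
G(N, P) = 7*N
X(u) = -105 + u (X(u) = -35*3 + u = -5*21 + u = -105 + u)
-101*((X(-8) + 94) + 2) = -101*(((-105 - 8) + 94) + 2) = -101*((-113 + 94) + 2) = -101*(-19 + 2) = -101*(-17) = 1717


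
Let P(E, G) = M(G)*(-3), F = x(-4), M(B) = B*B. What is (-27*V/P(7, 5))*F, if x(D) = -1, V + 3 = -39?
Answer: 378/25 ≈ 15.120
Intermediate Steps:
V = -42 (V = -3 - 39 = -42)
M(B) = B**2
F = -1
P(E, G) = -3*G**2 (P(E, G) = G**2*(-3) = -3*G**2)
(-27*V/P(7, 5))*F = -(-1134)/((-3*5**2))*(-1) = -(-1134)/((-3*25))*(-1) = -(-1134)/(-75)*(-1) = -(-1134)*(-1)/75*(-1) = -27*14/25*(-1) = -378/25*(-1) = 378/25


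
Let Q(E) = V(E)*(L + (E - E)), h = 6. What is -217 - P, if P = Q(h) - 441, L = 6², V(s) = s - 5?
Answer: 188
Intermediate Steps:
V(s) = -5 + s
L = 36
Q(E) = -180 + 36*E (Q(E) = (-5 + E)*(36 + (E - E)) = (-5 + E)*(36 + 0) = (-5 + E)*36 = -180 + 36*E)
P = -405 (P = (-180 + 36*6) - 441 = (-180 + 216) - 441 = 36 - 441 = -405)
-217 - P = -217 - 1*(-405) = -217 + 405 = 188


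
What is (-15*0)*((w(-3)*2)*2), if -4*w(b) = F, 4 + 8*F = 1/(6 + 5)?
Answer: 0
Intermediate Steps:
F = -43/88 (F = -½ + 1/(8*(6 + 5)) = -½ + (⅛)/11 = -½ + (⅛)*(1/11) = -½ + 1/88 = -43/88 ≈ -0.48864)
w(b) = 43/352 (w(b) = -¼*(-43/88) = 43/352)
(-15*0)*((w(-3)*2)*2) = (-15*0)*(((43/352)*2)*2) = 0*((43/176)*2) = 0*(43/88) = 0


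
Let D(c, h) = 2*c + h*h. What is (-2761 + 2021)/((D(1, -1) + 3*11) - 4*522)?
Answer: 185/513 ≈ 0.36062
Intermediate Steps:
D(c, h) = h**2 + 2*c (D(c, h) = 2*c + h**2 = h**2 + 2*c)
(-2761 + 2021)/((D(1, -1) + 3*11) - 4*522) = (-2761 + 2021)/((((-1)**2 + 2*1) + 3*11) - 4*522) = -740/(((1 + 2) + 33) - 2088) = -740/((3 + 33) - 2088) = -740/(36 - 2088) = -740/(-2052) = -740*(-1/2052) = 185/513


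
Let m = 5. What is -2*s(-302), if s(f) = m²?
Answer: -50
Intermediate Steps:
s(f) = 25 (s(f) = 5² = 25)
-2*s(-302) = -2*25 = -50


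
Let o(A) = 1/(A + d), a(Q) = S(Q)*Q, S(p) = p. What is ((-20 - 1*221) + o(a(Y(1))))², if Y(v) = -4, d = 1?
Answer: 16777216/289 ≈ 58053.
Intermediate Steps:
a(Q) = Q² (a(Q) = Q*Q = Q²)
o(A) = 1/(1 + A) (o(A) = 1/(A + 1) = 1/(1 + A))
((-20 - 1*221) + o(a(Y(1))))² = ((-20 - 1*221) + 1/(1 + (-4)²))² = ((-20 - 221) + 1/(1 + 16))² = (-241 + 1/17)² = (-4096/17)² = 16777216/289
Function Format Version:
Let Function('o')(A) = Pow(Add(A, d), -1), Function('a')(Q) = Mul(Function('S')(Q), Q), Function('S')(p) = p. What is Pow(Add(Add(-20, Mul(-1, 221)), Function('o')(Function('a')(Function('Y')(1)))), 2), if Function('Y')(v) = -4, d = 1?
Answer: Rational(16777216, 289) ≈ 58053.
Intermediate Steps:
Function('a')(Q) = Pow(Q, 2) (Function('a')(Q) = Mul(Q, Q) = Pow(Q, 2))
Function('o')(A) = Pow(Add(1, A), -1) (Function('o')(A) = Pow(Add(A, 1), -1) = Pow(Add(1, A), -1))
Pow(Add(Add(-20, Mul(-1, 221)), Function('o')(Function('a')(Function('Y')(1)))), 2) = Pow(Add(Add(-20, Mul(-1, 221)), Pow(Add(1, Pow(-4, 2)), -1)), 2) = Pow(Add(Add(-20, -221), Pow(Add(1, 16), -1)), 2) = Pow(Add(-241, Pow(17, -1)), 2) = Pow(Add(-241, Rational(1, 17)), 2) = Pow(Rational(-4096, 17), 2) = Rational(16777216, 289)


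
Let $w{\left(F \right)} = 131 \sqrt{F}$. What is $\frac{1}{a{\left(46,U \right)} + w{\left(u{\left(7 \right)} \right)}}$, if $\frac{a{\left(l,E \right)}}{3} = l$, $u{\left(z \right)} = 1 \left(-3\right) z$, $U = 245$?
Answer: $\frac{46}{126475} - \frac{131 i \sqrt{21}}{379425} \approx 0.00036371 - 0.0015822 i$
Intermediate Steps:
$u{\left(z \right)} = - 3 z$
$a{\left(l,E \right)} = 3 l$
$\frac{1}{a{\left(46,U \right)} + w{\left(u{\left(7 \right)} \right)}} = \frac{1}{3 \cdot 46 + 131 \sqrt{\left(-3\right) 7}} = \frac{1}{138 + 131 \sqrt{-21}} = \frac{1}{138 + 131 i \sqrt{21}}$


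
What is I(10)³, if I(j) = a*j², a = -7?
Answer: -343000000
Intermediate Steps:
I(j) = -7*j²
I(10)³ = (-7*10²)³ = (-7*100)³ = (-700)³ = -343000000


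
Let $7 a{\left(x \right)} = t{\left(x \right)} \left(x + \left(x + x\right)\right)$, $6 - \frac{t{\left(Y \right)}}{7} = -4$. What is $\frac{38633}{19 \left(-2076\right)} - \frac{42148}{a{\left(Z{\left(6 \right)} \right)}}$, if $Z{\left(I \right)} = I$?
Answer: $- \frac{139119971}{591660} \approx -235.14$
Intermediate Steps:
$t{\left(Y \right)} = 70$ ($t{\left(Y \right)} = 42 - -28 = 42 + 28 = 70$)
$a{\left(x \right)} = 30 x$ ($a{\left(x \right)} = \frac{70 \left(x + \left(x + x\right)\right)}{7} = \frac{70 \left(x + 2 x\right)}{7} = \frac{70 \cdot 3 x}{7} = \frac{210 x}{7} = 30 x$)
$\frac{38633}{19 \left(-2076\right)} - \frac{42148}{a{\left(Z{\left(6 \right)} \right)}} = \frac{38633}{19 \left(-2076\right)} - \frac{42148}{30 \cdot 6} = \frac{38633}{-39444} - \frac{42148}{180} = 38633 \left(- \frac{1}{39444}\right) - \frac{10537}{45} = - \frac{38633}{39444} - \frac{10537}{45} = - \frac{139119971}{591660}$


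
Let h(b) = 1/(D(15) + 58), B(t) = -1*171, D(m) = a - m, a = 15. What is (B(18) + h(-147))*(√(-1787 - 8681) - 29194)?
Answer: 144758449/29 - 9917*I*√2617/29 ≈ 4.9917e+6 - 17494.0*I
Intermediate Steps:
D(m) = 15 - m
B(t) = -171
h(b) = 1/58 (h(b) = 1/((15 - 1*15) + 58) = 1/((15 - 15) + 58) = 1/(0 + 58) = 1/58)
(B(18) + h(-147))*(√(-1787 - 8681) - 29194) = (-171 + 1/58)*(√(-1787 - 8681) - 29194) = -9917*(√(-10468) - 29194)/58 = -9917*(2*I*√2617 - 29194)/58 = -9917*(-29194 + 2*I*√2617)/58 = 144758449/29 - 9917*I*√2617/29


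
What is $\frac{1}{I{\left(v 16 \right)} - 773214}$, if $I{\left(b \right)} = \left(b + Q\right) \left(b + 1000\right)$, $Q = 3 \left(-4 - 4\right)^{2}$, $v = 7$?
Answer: $- \frac{1}{435166} \approx -2.298 \cdot 10^{-6}$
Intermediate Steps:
$Q = 192$ ($Q = 3 \left(-8\right)^{2} = 3 \cdot 64 = 192$)
$I{\left(b \right)} = \left(192 + b\right) \left(1000 + b\right)$ ($I{\left(b \right)} = \left(b + 192\right) \left(b + 1000\right) = \left(192 + b\right) \left(1000 + b\right)$)
$\frac{1}{I{\left(v 16 \right)} - 773214} = \frac{1}{\left(192000 + \left(7 \cdot 16\right)^{2} + 1192 \cdot 7 \cdot 16\right) - 773214} = \frac{1}{\left(192000 + 112^{2} + 1192 \cdot 112\right) - 773214} = \frac{1}{\left(192000 + 12544 + 133504\right) - 773214} = \frac{1}{338048 - 773214} = \frac{1}{-435166} = - \frac{1}{435166}$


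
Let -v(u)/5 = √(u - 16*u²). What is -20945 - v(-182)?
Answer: -20945 + 5*I*√530166 ≈ -20945.0 + 3640.6*I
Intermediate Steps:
v(u) = -5*√(u - 16*u²)
-20945 - v(-182) = -20945 - (-5)*√(-1*(-182)*(-1 + 16*(-182))) = -20945 - (-5)*√(-1*(-182)*(-1 - 2912)) = -20945 - (-5)*√(-1*(-182)*(-2913)) = -20945 - (-5)*√(-530166) = -20945 - (-5)*I*√530166 = -20945 + 5*I*√530166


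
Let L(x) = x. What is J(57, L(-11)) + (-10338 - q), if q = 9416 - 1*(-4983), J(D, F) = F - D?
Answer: -24805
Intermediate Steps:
q = 14399 (q = 9416 + 4983 = 14399)
J(57, L(-11)) + (-10338 - q) = (-11 - 1*57) + (-10338 - 1*14399) = (-11 - 57) + (-10338 - 14399) = -68 - 24737 = -24805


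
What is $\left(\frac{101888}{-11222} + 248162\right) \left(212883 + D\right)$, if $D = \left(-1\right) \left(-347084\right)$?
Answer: $\frac{779690232540746}{5611} \approx 1.3896 \cdot 10^{11}$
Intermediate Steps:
$D = 347084$
$\left(\frac{101888}{-11222} + 248162\right) \left(212883 + D\right) = \left(\frac{101888}{-11222} + 248162\right) \left(212883 + 347084\right) = \left(101888 \left(- \frac{1}{11222}\right) + 248162\right) 559967 = \left(- \frac{50944}{5611} + 248162\right) 559967 = \frac{1392386038}{5611} \cdot 559967 = \frac{779690232540746}{5611}$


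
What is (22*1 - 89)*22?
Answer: -1474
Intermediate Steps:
(22*1 - 89)*22 = (22 - 89)*22 = -67*22 = -1474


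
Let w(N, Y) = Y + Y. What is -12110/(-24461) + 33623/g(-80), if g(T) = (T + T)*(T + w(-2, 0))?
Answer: 977460203/313100800 ≈ 3.1219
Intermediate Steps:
w(N, Y) = 2*Y
g(T) = 2*T**2 (g(T) = (T + T)*(T + 2*0) = (2*T)*(T + 0) = (2*T)*T = 2*T**2)
-12110/(-24461) + 33623/g(-80) = -12110/(-24461) + 33623/((2*(-80)**2)) = -12110*(-1/24461) + 33623/((2*6400)) = 12110/24461 + 33623/12800 = 977460203/313100800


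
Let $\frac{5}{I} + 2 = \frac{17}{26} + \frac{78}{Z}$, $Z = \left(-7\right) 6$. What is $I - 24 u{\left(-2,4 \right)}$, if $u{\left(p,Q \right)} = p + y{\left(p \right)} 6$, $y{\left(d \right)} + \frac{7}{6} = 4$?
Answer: $- \frac{210790}{583} \approx -361.56$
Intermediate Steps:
$y{\left(d \right)} = \frac{17}{6}$ ($y{\left(d \right)} = - \frac{7}{6} + 4 = \frac{17}{6}$)
$Z = -42$
$u{\left(p,Q \right)} = 17 + p$ ($u{\left(p,Q \right)} = p + \frac{17}{6} \cdot 6 = p + 17 = 17 + p$)
$I = - \frac{910}{583}$ ($I = \frac{5}{-2 + \left(\frac{17}{26} + \frac{78}{-42}\right)} = \frac{5}{-2 + \left(17 \cdot \frac{1}{26} + 78 \left(- \frac{1}{42}\right)\right)} = \frac{5}{-2 + \left(\frac{17}{26} - \frac{13}{7}\right)} = \frac{5}{-2 - \frac{219}{182}} = \frac{5}{- \frac{583}{182}} = 5 \left(- \frac{182}{583}\right) = - \frac{910}{583} \approx -1.5609$)
$I - 24 u{\left(-2,4 \right)} = - \frac{910}{583} - 24 \left(17 - 2\right) = - \frac{910}{583} - 360 = - \frac{210790}{583}$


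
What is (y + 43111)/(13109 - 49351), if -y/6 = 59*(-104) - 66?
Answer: -80323/36242 ≈ -2.2163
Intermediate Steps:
y = 37212 (y = -6*(59*(-104) - 66) = -6*(-6136 - 66) = -6*(-6202) = 37212)
(y + 43111)/(13109 - 49351) = (37212 + 43111)/(13109 - 49351) = 80323/(-36242) = 80323*(-1/36242) = -80323/36242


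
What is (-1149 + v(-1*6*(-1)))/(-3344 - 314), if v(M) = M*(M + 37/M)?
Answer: 538/1829 ≈ 0.29415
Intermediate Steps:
(-1149 + v(-1*6*(-1)))/(-3344 - 314) = (-1149 + (37 + (-1*6*(-1))²))/(-3344 - 314) = (-1149 + (37 + (-6*(-1))²))/(-3658) = (-1149 + (37 + 6²))*(-1/3658) = (-1149 + (37 + 36))*(-1/3658) = (-1149 + 73)*(-1/3658) = -1076*(-1/3658) = 538/1829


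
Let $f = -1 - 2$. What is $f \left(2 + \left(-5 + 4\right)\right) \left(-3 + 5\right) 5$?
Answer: $-30$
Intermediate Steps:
$f = -3$
$f \left(2 + \left(-5 + 4\right)\right) \left(-3 + 5\right) 5 = - 3 \left(2 + \left(-5 + 4\right)\right) \left(-3 + 5\right) 5 = - 3 \left(2 - 1\right) 2 \cdot 5 = - 3 \cdot 1 \cdot 2 \cdot 5 = \left(-3\right) 2 \cdot 5 = \left(-6\right) 5 = -30$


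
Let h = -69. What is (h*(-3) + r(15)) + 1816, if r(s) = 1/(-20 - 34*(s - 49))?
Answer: 2298129/1136 ≈ 2023.0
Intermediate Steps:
r(s) = 1/(1646 - 34*s) (r(s) = 1/(-20 - 34*(-49 + s)) = 1/(-20 + (1666 - 34*s)) = 1/(1646 - 34*s))
(h*(-3) + r(15)) + 1816 = (-69*(-3) - 1/(-1646 + 34*15)) + 1816 = (207 - 1/(-1646 + 510)) + 1816 = (207 - 1/(-1136)) + 1816 = (207 - 1*(-1/1136)) + 1816 = (207 + 1/1136) + 1816 = 235153/1136 + 1816 = 2298129/1136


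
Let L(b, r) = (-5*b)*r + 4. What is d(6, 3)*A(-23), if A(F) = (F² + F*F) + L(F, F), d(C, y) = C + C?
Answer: -18996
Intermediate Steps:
d(C, y) = 2*C
L(b, r) = 4 - 5*b*r (L(b, r) = -5*b*r + 4 = 4 - 5*b*r)
A(F) = 4 - 3*F² (A(F) = (F² + F*F) + (4 - 5*F*F) = (F² + F²) + (4 - 5*F²) = 2*F² + (4 - 5*F²) = 4 - 3*F²)
d(6, 3)*A(-23) = (2*6)*(4 - 3*(-23)²) = 12*(4 - 3*529) = 12*(4 - 1587) = 12*(-1583) = -18996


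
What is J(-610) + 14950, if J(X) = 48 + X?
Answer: 14388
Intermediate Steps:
J(-610) + 14950 = (48 - 610) + 14950 = -562 + 14950 = 14388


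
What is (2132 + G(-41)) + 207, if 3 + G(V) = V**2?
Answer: 4017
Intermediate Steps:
G(V) = -3 + V**2
(2132 + G(-41)) + 207 = (2132 + (-3 + (-41)**2)) + 207 = (2132 + (-3 + 1681)) + 207 = (2132 + 1678) + 207 = 3810 + 207 = 4017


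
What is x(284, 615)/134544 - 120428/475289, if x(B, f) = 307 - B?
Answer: -16191933185/63947283216 ≈ -0.25321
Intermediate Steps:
x(284, 615)/134544 - 120428/475289 = (307 - 1*284)/134544 - 120428/475289 = (307 - 284)*(1/134544) - 120428*1/475289 = 23*(1/134544) - 120428/475289 = 23/134544 - 120428/475289 = -16191933185/63947283216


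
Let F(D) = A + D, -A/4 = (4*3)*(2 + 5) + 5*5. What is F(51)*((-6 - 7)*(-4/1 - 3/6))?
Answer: -45045/2 ≈ -22523.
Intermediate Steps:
A = -436 (A = -4*((4*3)*(2 + 5) + 5*5) = -4*(12*7 + 25) = -4*(84 + 25) = -4*109 = -436)
F(D) = -436 + D
F(51)*((-6 - 7)*(-4/1 - 3/6)) = (-436 + 51)*((-6 - 7)*(-4/1 - 3/6)) = -(-5005)*(-4*1 - 3*⅙) = -(-5005)*(-4 - ½) = -(-5005)*(-9)/2 = -385*117/2 = -45045/2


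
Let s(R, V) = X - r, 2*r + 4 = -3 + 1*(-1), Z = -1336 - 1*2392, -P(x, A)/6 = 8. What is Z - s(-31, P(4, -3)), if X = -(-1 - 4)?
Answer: -3737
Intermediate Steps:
P(x, A) = -48 (P(x, A) = -6*8 = -48)
Z = -3728 (Z = -1336 - 2392 = -3728)
r = -4 (r = -2 + (-3 + 1*(-1))/2 = -2 + (-3 - 1)/2 = -2 + (½)*(-4) = -2 - 2 = -4)
X = 5 (X = -1*(-5) = 5)
s(R, V) = 9 (s(R, V) = 5 - 1*(-4) = 5 + 4 = 9)
Z - s(-31, P(4, -3)) = -3728 - 1*9 = -3728 - 9 = -3737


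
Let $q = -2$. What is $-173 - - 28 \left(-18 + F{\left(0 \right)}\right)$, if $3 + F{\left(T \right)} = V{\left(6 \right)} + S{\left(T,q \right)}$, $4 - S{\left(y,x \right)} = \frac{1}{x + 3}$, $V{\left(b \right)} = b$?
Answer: $-509$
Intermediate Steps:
$S{\left(y,x \right)} = 4 - \frac{1}{3 + x}$ ($S{\left(y,x \right)} = 4 - \frac{1}{x + 3} = 4 - \frac{1}{3 + x}$)
$F{\left(T \right)} = 6$ ($F{\left(T \right)} = -3 + \left(6 + \frac{11 + 4 \left(-2\right)}{3 - 2}\right) = -3 + \left(6 + \frac{11 - 8}{1}\right) = -3 + \left(6 + 1 \cdot 3\right) = -3 + \left(6 + 3\right) = -3 + 9 = 6$)
$-173 - - 28 \left(-18 + F{\left(0 \right)}\right) = -173 - - 28 \left(-18 + 6\right) = -173 - \left(-28\right) \left(-12\right) = -173 - 336 = -509$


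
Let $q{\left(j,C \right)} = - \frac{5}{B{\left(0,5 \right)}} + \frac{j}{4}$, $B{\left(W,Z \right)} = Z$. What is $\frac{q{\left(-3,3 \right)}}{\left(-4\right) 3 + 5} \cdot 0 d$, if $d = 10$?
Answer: $0$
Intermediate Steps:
$q{\left(j,C \right)} = -1 + \frac{j}{4}$ ($q{\left(j,C \right)} = - \frac{5}{5} + \frac{j}{4} = \left(-5\right) \frac{1}{5} + j \frac{1}{4} = -1 + \frac{j}{4}$)
$\frac{q{\left(-3,3 \right)}}{\left(-4\right) 3 + 5} \cdot 0 d = \frac{-1 + \frac{1}{4} \left(-3\right)}{\left(-4\right) 3 + 5} \cdot 0 \cdot 10 = \frac{-1 - \frac{3}{4}}{-12 + 5} \cdot 0 \cdot 10 = - \frac{7}{4 \left(-7\right)} 0 \cdot 10 = \left(- \frac{7}{4}\right) \left(- \frac{1}{7}\right) 0 \cdot 10 = \frac{1}{4} \cdot 0 \cdot 10 = 0 \cdot 10 = 0$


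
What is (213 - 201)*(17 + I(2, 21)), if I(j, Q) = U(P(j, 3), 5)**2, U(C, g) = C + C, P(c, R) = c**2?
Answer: 972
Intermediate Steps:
U(C, g) = 2*C
I(j, Q) = 4*j**4 (I(j, Q) = (2*j**2)**2 = 4*j**4)
(213 - 201)*(17 + I(2, 21)) = (213 - 201)*(17 + 4*2**4) = 12*(17 + 4*16) = 12*(17 + 64) = 12*81 = 972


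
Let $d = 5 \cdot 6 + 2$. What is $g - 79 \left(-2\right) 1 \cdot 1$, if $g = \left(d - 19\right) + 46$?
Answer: $217$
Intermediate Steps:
$d = 32$ ($d = 30 + 2 = 32$)
$g = 59$ ($g = \left(32 - 19\right) + 46 = 13 + 46 = 59$)
$g - 79 \left(-2\right) 1 \cdot 1 = 59 - 79 \left(-2\right) 1 \cdot 1 = 59 - 79 \left(\left(-2\right) 1\right) = 59 - -158 = 59 + 158 = 217$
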